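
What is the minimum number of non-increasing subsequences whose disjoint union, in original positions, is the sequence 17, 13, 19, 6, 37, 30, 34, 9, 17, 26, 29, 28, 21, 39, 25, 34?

6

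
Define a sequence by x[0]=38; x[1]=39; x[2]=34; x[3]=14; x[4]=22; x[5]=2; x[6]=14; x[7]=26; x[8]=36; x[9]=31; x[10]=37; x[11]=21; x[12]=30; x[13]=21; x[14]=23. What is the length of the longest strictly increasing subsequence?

Let dp[i] be the length of the longest such subsequence ending at index i:
i:      0  1  2  3  4  5  6  7  8  9 10 11 12 13 14
x[i]:  38 39 34 14 22  2 14 26 36 31 37 21 30 21 23
dp:     1  2  1  1  2  1  2  3  4  4  5  3  4  3  4
Maximum dp value is 5.

5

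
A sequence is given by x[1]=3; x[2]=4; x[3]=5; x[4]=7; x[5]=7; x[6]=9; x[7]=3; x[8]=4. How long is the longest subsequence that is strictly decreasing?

Let dp[i] be the longest strictly decreasing subsequence ending at i:
i:     1 2 3 4 5 6 7 8
x[i]:  3 4 5 7 7 9 3 4
dp:    1 1 1 1 1 1 2 2
Maximum is 2.

2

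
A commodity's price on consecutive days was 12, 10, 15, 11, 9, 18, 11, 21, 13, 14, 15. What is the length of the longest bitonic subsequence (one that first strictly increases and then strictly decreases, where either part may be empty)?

5

inc[i] = longest strictly increasing subsequence ending at i; dec[i] = longest strictly decreasing subsequence starting at i:
i:      1  2  3  4  5  6  7  8  9 10 11
a[i]:  12 10 15 11  9 18 11 21 13 14 15
inc:    1  1  2  2  1  3  2  4  3  4  5
dec:    3  2  3  2  1  2  1  2  1  1  1
Best peak at i=8 (value 21): inc=4, dec=2, length 4+2−1 = 5.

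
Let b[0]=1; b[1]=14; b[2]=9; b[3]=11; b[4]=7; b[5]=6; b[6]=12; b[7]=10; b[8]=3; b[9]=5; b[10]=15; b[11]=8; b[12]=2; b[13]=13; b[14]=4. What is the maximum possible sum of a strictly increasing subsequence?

48

Let S[i] be the best sum of a strictly increasing subsequence ending at i:
i:      0  1  2  3  4  5  6  7  8  9 10 11 12 13 14
b[i]:   1 14  9 11  7  6 12 10  3  5 15  8  2 13  4
S:      1 15 10 21  8  7 33 20  4  9 48 17  3 46  8
Maximum is 48 (e.g. 1 + 9 + 11 + 12 + 15).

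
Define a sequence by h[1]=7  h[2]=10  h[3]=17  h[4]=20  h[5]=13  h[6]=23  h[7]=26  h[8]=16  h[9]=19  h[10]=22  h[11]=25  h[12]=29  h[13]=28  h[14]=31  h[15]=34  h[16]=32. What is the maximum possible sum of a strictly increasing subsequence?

206

Let S[i] be the best sum of a strictly increasing subsequence ending at i:
i:       1   2   3   4   5   6   7   8   9  10  11  12  13  14  15  16
h[i]:    7  10  17  20  13  23  26  16  19  22  25  29  28  31  34  32
S:       7  17  34  54  30  77 103  46  65  87 112 141 140 172 206 204
Maximum is 206 (e.g. 7 + 10 + 13 + 16 + 19 + 22 + 25 + 29 + 31 + 34).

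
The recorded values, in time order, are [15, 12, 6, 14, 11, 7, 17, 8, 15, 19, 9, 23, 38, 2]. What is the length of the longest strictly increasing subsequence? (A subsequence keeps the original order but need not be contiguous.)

Let dp[i] be the length of the longest such subsequence ending at index i:
i:      1  2  3  4  5  6  7  8  9 10 11 12 13 14
a[i]:  15 12  6 14 11  7 17  8 15 19  9 23 38  2
dp:     1  1  1  2  2  2  3  3  4  5  4  6  7  1
Maximum dp value is 7.

7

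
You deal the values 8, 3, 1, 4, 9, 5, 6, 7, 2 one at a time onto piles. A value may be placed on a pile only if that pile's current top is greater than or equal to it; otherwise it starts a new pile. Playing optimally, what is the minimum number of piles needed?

5

Place each on the leftmost legal pile:
8 → new pile 1 (tops now [8])
3 → pile 1 (tops now [3])
1 → pile 1 (tops now [1])
4 → new pile 2 (tops now [1, 4])
9 → new pile 3 (tops now [1, 4, 9])
5 → pile 3 (tops now [1, 4, 5])
6 → new pile 4 (tops now [1, 4, 5, 6])
7 → new pile 5 (tops now [1, 4, 5, 6, 7])
2 → pile 2 (tops now [1, 2, 5, 6, 7])
Five piles.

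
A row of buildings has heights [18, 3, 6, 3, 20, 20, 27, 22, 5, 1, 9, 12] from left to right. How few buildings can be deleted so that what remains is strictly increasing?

Fewest deletions = n − (longest strictly increasing subsequence).
i:      1  2  3  4  5  6  7  8  9 10 11 12
a[i]:  18  3  6  3 20 20 27 22  5  1  9 12
dp:     1  1  2  1  3  3  4  4  2  1  3  4
max dp = 4, so deletions = 12 − 4 = 8.

8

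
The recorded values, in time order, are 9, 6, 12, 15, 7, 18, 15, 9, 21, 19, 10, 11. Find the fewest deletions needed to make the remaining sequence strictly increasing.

Fewest deletions = n − (longest strictly increasing subsequence).
Patience tails:
9 → extends → [9]
6 → replaces 9 → [6]
12 → extends → [6, 12]
15 → extends → [6, 12, 15]
7 → replaces 12 → [6, 7, 15]
18 → extends → [6, 7, 15, 18]
15 → already a tail → [6, 7, 15, 18]
9 → replaces 15 → [6, 7, 9, 18]
21 → extends → [6, 7, 9, 18, 21]
19 → replaces 21 → [6, 7, 9, 18, 19]
10 → replaces 18 → [6, 7, 9, 10, 19]
11 → replaces 19 → [6, 7, 9, 10, 11]
Longest strictly increasing subsequence has length 5, so deletions = 12 − 5 = 7.

7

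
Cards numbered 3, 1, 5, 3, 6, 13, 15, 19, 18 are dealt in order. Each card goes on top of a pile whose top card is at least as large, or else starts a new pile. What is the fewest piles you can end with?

6

Place each on the leftmost legal pile:
3 → new pile 1 (tops now [3])
1 → pile 1 (tops now [1])
5 → new pile 2 (tops now [1, 5])
3 → pile 2 (tops now [1, 3])
6 → new pile 3 (tops now [1, 3, 6])
13 → new pile 4 (tops now [1, 3, 6, 13])
15 → new pile 5 (tops now [1, 3, 6, 13, 15])
19 → new pile 6 (tops now [1, 3, 6, 13, 15, 19])
18 → pile 6 (tops now [1, 3, 6, 13, 15, 18])
Six piles.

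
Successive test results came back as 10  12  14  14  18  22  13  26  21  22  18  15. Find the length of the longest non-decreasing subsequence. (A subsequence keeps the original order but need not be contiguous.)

Track the smallest tail for each achievable length (allowing ties):
10 → extends → [10]
12 → extends → [10, 12]
14 → extends → [10, 12, 14]
14 → extends → [10, 12, 14, 14]
18 → extends → [10, 12, 14, 14, 18]
22 → extends → [10, 12, 14, 14, 18, 22]
13 → replaces 14 → [10, 12, 13, 14, 18, 22]
26 → extends → [10, 12, 13, 14, 18, 22, 26]
21 → replaces 22 → [10, 12, 13, 14, 18, 21, 26]
22 → replaces 26 → [10, 12, 13, 14, 18, 21, 22]
18 → replaces 21 → [10, 12, 13, 14, 18, 18, 22]
15 → replaces 18 → [10, 12, 13, 14, 15, 18, 22]
Seven tails, so the longest non-decreasing subsequence has length 7 (e.g. 10, 12, 14, 14, 18, 22, 26).

7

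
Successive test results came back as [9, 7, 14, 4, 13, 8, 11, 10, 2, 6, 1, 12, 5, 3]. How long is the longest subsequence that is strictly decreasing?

Negate each value so 'decreasing' becomes 'increasing', then run patience tails on the negated sequence:
-9 → extends → [-9]
-7 → extends → [-9, -7]
-14 → replaces -9 → [-14, -7]
-4 → extends → [-14, -7, -4]
-13 → replaces -7 → [-14, -13, -4]
-8 → replaces -4 → [-14, -13, -8]
-11 → replaces -8 → [-14, -13, -11]
-10 → extends → [-14, -13, -11, -10]
-2 → extends → [-14, -13, -11, -10, -2]
-6 → replaces -2 → [-14, -13, -11, -10, -6]
-1 → extends → [-14, -13, -11, -10, -6, -1]
-12 → replaces -11 → [-14, -13, -12, -10, -6, -1]
-5 → replaces -1 → [-14, -13, -12, -10, -6, -5]
-3 → extends → [-14, -13, -12, -10, -6, -5, -3]
Seven tails, so the longest strictly decreasing subsequence of the original has length 7.

7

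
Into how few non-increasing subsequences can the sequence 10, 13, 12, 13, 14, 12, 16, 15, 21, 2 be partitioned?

6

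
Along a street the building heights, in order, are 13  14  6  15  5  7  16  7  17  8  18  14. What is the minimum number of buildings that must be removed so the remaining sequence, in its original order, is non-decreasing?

6

Fewest deletions = n − (longest non-decreasing subsequence).
i:      1  2  3  4  5  6  7  8  9 10 11 12
a[i]:  13 14  6 15  5  7 16  7 17  8 18 14
dp:     1  2  1  3  1  2  4  3  5  4  6  5
max dp = 6, so deletions = 12 − 6 = 6.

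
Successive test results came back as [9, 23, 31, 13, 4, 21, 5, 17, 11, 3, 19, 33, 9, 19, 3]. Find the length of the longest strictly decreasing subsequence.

6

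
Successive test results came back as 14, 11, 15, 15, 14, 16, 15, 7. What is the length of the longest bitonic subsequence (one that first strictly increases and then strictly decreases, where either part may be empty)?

inc[i] = longest strictly increasing subsequence ending at i; dec[i] = longest strictly decreasing subsequence starting at i:
i:      1  2  3  4  5  6  7  8
a[i]:  14 11 15 15 14 16 15  7
inc:    1  1  2  2  2  3  3  1
dec:    3  2  3  3  2  3  2  1
Best peak at i=6 (value 16): inc=3, dec=3, length 3+3−1 = 5.

5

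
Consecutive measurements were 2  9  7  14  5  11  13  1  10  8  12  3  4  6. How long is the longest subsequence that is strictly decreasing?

Let dp[i] be the longest strictly decreasing subsequence ending at i:
i:      1  2  3  4  5  6  7  8  9 10 11 12 13 14
a[i]:   2  9  7 14  5 11 13  1 10  8 12  3  4  6
dp:     1  1  2  1  3  2  2  4  3  4  3  5  5  5
Maximum is 5.

5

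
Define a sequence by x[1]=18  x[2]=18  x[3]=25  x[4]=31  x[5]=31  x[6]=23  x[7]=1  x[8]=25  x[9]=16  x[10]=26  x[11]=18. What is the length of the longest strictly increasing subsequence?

4

Let dp[i] be the length of the longest such subsequence ending at index i:
i:      1  2  3  4  5  6  7  8  9 10 11
x[i]:  18 18 25 31 31 23  1 25 16 26 18
dp:     1  1  2  3  3  2  1  3  2  4  3
Maximum dp value is 4.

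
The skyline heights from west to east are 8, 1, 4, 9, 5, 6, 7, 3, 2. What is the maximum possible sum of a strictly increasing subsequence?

Let S[i] be the best sum of a strictly increasing subsequence ending at i:
i:      1  2  3  4  5  6  7  8  9
a[i]:   8  1  4  9  5  6  7  3  2
S:      8  1  5 17 10 16 23  4  3
Maximum is 23 (e.g. 1 + 4 + 5 + 6 + 7).

23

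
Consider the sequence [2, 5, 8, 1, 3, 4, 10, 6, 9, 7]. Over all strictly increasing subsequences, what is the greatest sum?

25

Let S[i] be the best sum of a strictly increasing subsequence ending at i:
i:      1  2  3  4  5  6  7  8  9 10
a[i]:   2  5  8  1  3  4 10  6  9  7
S:      2  7 15  1  5  9 25 15 24 22
Maximum is 25 (e.g. 2 + 5 + 8 + 10).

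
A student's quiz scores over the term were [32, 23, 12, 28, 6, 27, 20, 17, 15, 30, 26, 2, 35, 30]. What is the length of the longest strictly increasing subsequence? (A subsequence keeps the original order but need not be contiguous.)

Let dp[i] be the length of the longest such subsequence ending at index i:
i:      1  2  3  4  5  6  7  8  9 10 11 12 13 14
a[i]:  32 23 12 28  6 27 20 17 15 30 26  2 35 30
dp:     1  1  1  2  1  2  2  2  2  3  3  1  4  4
Maximum dp value is 4.

4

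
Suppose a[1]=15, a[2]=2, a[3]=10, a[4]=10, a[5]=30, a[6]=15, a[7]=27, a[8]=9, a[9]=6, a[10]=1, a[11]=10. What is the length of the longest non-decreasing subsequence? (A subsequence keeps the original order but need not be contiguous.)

Track the smallest tail for each achievable length (allowing ties):
15 → extends → [15]
2 → replaces 15 → [2]
10 → extends → [2, 10]
10 → extends → [2, 10, 10]
30 → extends → [2, 10, 10, 30]
15 → replaces 30 → [2, 10, 10, 15]
27 → extends → [2, 10, 10, 15, 27]
9 → replaces 10 → [2, 9, 10, 15, 27]
6 → replaces 9 → [2, 6, 10, 15, 27]
1 → replaces 2 → [1, 6, 10, 15, 27]
10 → replaces 15 → [1, 6, 10, 10, 27]
Five tails, so the longest non-decreasing subsequence has length 5 (e.g. 2, 10, 10, 15, 27).

5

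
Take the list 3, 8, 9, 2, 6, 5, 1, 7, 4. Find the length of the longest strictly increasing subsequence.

3

Track the smallest tail for each achievable length (strict):
3 → extends → [3]
8 → extends → [3, 8]
9 → extends → [3, 8, 9]
2 → replaces 3 → [2, 8, 9]
6 → replaces 8 → [2, 6, 9]
5 → replaces 6 → [2, 5, 9]
1 → replaces 2 → [1, 5, 9]
7 → replaces 9 → [1, 5, 7]
4 → replaces 5 → [1, 4, 7]
Three tails, so the longest strictly increasing subsequence has length 3 (e.g. 3, 8, 9).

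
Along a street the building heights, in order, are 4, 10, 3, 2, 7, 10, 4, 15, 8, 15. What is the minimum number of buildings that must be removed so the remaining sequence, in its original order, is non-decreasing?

Fewest deletions = n − (longest non-decreasing subsequence).
Patience tails:
4 → extends → [4]
10 → extends → [4, 10]
3 → replaces 4 → [3, 10]
2 → replaces 3 → [2, 10]
7 → replaces 10 → [2, 7]
10 → extends → [2, 7, 10]
4 → replaces 7 → [2, 4, 10]
15 → extends → [2, 4, 10, 15]
8 → replaces 10 → [2, 4, 8, 15]
15 → extends → [2, 4, 8, 15, 15]
Longest non-decreasing subsequence has length 5, so deletions = 10 − 5 = 5.

5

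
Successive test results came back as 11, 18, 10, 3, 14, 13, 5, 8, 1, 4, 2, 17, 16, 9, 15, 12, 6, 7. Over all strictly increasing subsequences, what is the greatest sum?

Let S[i] be the best sum of a strictly increasing subsequence ending at i:
i:      1  2  3  4  5  6  7  8  9 10 11 12 13 14 15 16 17 18
a[i]:  11 18 10  3 14 13  5  8  1  4  2 17 16  9 15 12  6  7
S:     11 29 10  3 25 24  8 16  1  7  3 42 41 25 40 37 14 21
Maximum is 42 (e.g. 11 + 14 + 17).

42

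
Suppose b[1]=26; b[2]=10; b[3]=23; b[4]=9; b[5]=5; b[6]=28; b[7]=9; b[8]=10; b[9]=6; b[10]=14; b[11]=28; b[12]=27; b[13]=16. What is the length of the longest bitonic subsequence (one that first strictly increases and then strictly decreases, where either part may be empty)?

7

inc[i] = longest strictly increasing subsequence ending at i; dec[i] = longest strictly decreasing subsequence starting at i:
i:      1  2  3  4  5  6  7  8  9 10 11 12 13
b[i]:  26 10 23  9  5 28  9 10  6 14 28 27 16
inc:    1  1  2  1  1  3  2  3  2  4  5  5  5
dec:    4  3  3  2  1  3  2  2  1  1  3  2  1
Best peak at i=11 (value 28): inc=5, dec=3, length 5+3−1 = 7.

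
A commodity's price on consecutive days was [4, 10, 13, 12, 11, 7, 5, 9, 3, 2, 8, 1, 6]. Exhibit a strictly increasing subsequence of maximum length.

4, 10, 13

Patience tails give the LIS length; then backtrack through the dp parents:
4 → extends → [4]
10 → extends → [4, 10]
13 → extends → [4, 10, 13]
12 → replaces 13 → [4, 10, 12]
11 → replaces 12 → [4, 10, 11]
7 → replaces 10 → [4, 7, 11]
5 → replaces 7 → [4, 5, 11]
9 → replaces 11 → [4, 5, 9]
3 → replaces 4 → [3, 5, 9]
2 → replaces 3 → [2, 5, 9]
8 → replaces 9 → [2, 5, 8]
1 → replaces 2 → [1, 5, 8]
6 → replaces 8 → [1, 5, 6]
Length 3; one witness is 4, 10, 13.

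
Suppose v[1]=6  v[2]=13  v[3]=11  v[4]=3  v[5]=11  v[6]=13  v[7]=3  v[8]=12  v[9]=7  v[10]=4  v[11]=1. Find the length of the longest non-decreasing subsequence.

Let dp[i] be the length of the longest such subsequence ending at index i:
i:      1  2  3  4  5  6  7  8  9 10 11
v[i]:   6 13 11  3 11 13  3 12  7  4  1
dp:     1  2  2  1  3  4  2  4  3  3  1
Maximum dp value is 4.

4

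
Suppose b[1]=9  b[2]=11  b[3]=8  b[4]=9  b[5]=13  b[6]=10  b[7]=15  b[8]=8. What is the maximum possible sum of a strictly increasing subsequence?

48

Let S[i] be the best sum of a strictly increasing subsequence ending at i:
i:      1  2  3  4  5  6  7  8
b[i]:   9 11  8  9 13 10 15  8
S:      9 20  8 17 33 27 48  8
Maximum is 48 (e.g. 9 + 11 + 13 + 15).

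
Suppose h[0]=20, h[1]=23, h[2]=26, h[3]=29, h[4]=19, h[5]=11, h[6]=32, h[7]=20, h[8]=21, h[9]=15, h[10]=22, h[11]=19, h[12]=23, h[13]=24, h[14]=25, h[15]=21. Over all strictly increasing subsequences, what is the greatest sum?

154

Let S[i] be the best sum of a strictly increasing subsequence ending at i:
i:       0   1   2   3   4   5   6   7   8   9  10  11  12  13  14  15
h[i]:   20  23  26  29  19  11  32  20  21  15  22  19  23  24  25  21
S:      20  43  69  98  19  11 130  39  60  26  82  45 105 129 154  66
Maximum is 154 (e.g. 19 + 20 + 21 + 22 + 23 + 24 + 25).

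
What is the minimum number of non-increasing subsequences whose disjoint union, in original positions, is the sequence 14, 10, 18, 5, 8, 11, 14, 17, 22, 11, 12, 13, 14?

Place each on the leftmost legal pile:
14 → new pile 1 (tops now [14])
10 → pile 1 (tops now [10])
18 → new pile 2 (tops now [10, 18])
5 → pile 1 (tops now [5, 18])
8 → pile 2 (tops now [5, 8])
11 → new pile 3 (tops now [5, 8, 11])
14 → new pile 4 (tops now [5, 8, 11, 14])
17 → new pile 5 (tops now [5, 8, 11, 14, 17])
22 → new pile 6 (tops now [5, 8, 11, 14, 17, 22])
11 → pile 3 (tops now [5, 8, 11, 14, 17, 22])
12 → pile 4 (tops now [5, 8, 11, 12, 17, 22])
13 → pile 5 (tops now [5, 8, 11, 12, 13, 22])
14 → pile 6 (tops now [5, 8, 11, 12, 13, 14])
Six piles.

6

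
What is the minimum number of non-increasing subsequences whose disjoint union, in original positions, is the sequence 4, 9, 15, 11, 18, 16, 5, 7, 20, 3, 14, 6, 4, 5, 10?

5

The minimum number of non-increasing subsequences covering a sequence equals the length of its longest strictly increasing subsequence.
LIS length is 5 (e.g. 4, 9, 15, 18, 20), so 5 piles are needed.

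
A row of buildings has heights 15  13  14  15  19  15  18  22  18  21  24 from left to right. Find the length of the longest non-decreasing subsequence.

8

Track the smallest tail for each achievable length (allowing ties):
15 → extends → [15]
13 → replaces 15 → [13]
14 → extends → [13, 14]
15 → extends → [13, 14, 15]
19 → extends → [13, 14, 15, 19]
15 → replaces 19 → [13, 14, 15, 15]
18 → extends → [13, 14, 15, 15, 18]
22 → extends → [13, 14, 15, 15, 18, 22]
18 → replaces 22 → [13, 14, 15, 15, 18, 18]
21 → extends → [13, 14, 15, 15, 18, 18, 21]
24 → extends → [13, 14, 15, 15, 18, 18, 21, 24]
Eight tails, so the longest non-decreasing subsequence has length 8 (e.g. 13, 14, 15, 15, 18, 18, 21, 24).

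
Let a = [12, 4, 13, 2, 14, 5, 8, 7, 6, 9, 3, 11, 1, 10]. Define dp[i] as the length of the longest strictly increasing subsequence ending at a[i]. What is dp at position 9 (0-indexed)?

4

dp[i] = 1 + max{dp[j] : j<i, a[j]<a[i]} (or 1 if no such j):
i:      0  1  2  3  4  5  6  7  8  9 10 11 12 13
a[i]:  12  4 13  2 14  5  8  7  6  9  3 11  1 10
dp:     1  1  2  1  3  2  3  3  3  4  2  5  1  5
At index 9 the value is 4.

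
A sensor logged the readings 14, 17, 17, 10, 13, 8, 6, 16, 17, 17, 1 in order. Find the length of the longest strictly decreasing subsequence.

5

Negate each value so 'decreasing' becomes 'increasing', then run patience tails on the negated sequence:
-14 → extends → [-14]
-17 → replaces -14 → [-17]
-17 → already a tail → [-17]
-10 → extends → [-17, -10]
-13 → replaces -10 → [-17, -13]
-8 → extends → [-17, -13, -8]
-6 → extends → [-17, -13, -8, -6]
-16 → replaces -13 → [-17, -16, -8, -6]
-17 → already a tail → [-17, -16, -8, -6]
-17 → already a tail → [-17, -16, -8, -6]
-1 → extends → [-17, -16, -8, -6, -1]
Five tails, so the longest strictly decreasing subsequence of the original has length 5.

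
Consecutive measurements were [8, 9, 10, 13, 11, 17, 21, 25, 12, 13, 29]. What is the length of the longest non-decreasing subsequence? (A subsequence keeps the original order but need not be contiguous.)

Let dp[i] be the length of the longest such subsequence ending at index i:
i:      1  2  3  4  5  6  7  8  9 10 11
a[i]:   8  9 10 13 11 17 21 25 12 13 29
dp:     1  2  3  4  4  5  6  7  5  6  8
Maximum dp value is 8.

8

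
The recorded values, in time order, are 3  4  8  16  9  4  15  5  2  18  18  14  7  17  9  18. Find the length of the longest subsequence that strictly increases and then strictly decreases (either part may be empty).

8

inc[i] = longest strictly increasing subsequence ending at i; dec[i] = longest strictly decreasing subsequence starting at i:
i:      1  2  3  4  5  6  7  8  9 10 11 12 13 14 15 16
a[i]:   3  4  8 16  9  4 15  5  2 18 18 14  7 17  9 18
inc:    1  2  3  4  4  2  5  3  1  6  6  5  4  6  5  7
dec:    2  2  3  4  3  2  3  2  1  3  3  2  1  2  1  1
Best peak at i=10 (value 18): inc=6, dec=3, length 6+3−1 = 8.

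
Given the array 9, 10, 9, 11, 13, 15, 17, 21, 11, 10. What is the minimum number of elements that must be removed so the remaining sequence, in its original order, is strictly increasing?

3

Fewest deletions = n − (longest strictly increasing subsequence).
Patience tails:
9 → extends → [9]
10 → extends → [9, 10]
9 → already a tail → [9, 10]
11 → extends → [9, 10, 11]
13 → extends → [9, 10, 11, 13]
15 → extends → [9, 10, 11, 13, 15]
17 → extends → [9, 10, 11, 13, 15, 17]
21 → extends → [9, 10, 11, 13, 15, 17, 21]
11 → already a tail → [9, 10, 11, 13, 15, 17, 21]
10 → already a tail → [9, 10, 11, 13, 15, 17, 21]
Longest strictly increasing subsequence has length 7, so deletions = 10 − 7 = 3.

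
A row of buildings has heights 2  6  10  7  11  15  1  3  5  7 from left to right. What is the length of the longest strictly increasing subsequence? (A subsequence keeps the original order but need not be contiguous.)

Let dp[i] be the length of the longest such subsequence ending at index i:
i:      1  2  3  4  5  6  7  8  9 10
a[i]:   2  6 10  7 11 15  1  3  5  7
dp:     1  2  3  3  4  5  1  2  3  4
Maximum dp value is 5.

5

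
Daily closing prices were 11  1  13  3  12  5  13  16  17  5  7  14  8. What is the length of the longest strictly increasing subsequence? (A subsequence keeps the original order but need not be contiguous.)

6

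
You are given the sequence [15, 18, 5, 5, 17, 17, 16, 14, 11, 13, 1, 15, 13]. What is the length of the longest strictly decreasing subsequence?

6

Let dp[i] be the longest strictly decreasing subsequence ending at i:
i:      1  2  3  4  5  6  7  8  9 10 11 12 13
a[i]:  15 18  5  5 17 17 16 14 11 13  1 15 13
dp:     1  1  2  2  2  2  3  4  5  5  6  4  5
Maximum is 6.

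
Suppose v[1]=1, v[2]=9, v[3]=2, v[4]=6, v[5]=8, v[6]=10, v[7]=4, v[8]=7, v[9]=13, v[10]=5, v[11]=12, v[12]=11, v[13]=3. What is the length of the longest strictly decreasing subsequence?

Let dp[i] be the longest strictly decreasing subsequence ending at i:
i:      1  2  3  4  5  6  7  8  9 10 11 12 13
v[i]:   1  9  2  6  8 10  4  7 13  5 12 11  3
dp:     1  1  2  2  2  1  3  3  1  4  2  3  5
Maximum is 5.

5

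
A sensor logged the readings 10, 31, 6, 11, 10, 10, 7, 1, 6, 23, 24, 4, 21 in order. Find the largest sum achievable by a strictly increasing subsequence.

Let S[i] be the best sum of a strictly increasing subsequence ending at i:
i:      1  2  3  4  5  6  7  8  9 10 11 12 13
a[i]:  10 31  6 11 10 10  7  1  6 23 24  4 21
S:     10 41  6 21 16 16 13  1  7 44 68  5 42
Maximum is 68 (e.g. 10 + 11 + 23 + 24).

68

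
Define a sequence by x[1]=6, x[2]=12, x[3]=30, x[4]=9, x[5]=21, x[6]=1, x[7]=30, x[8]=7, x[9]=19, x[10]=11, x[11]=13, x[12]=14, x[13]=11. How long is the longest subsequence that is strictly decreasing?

Negate each value so 'decreasing' becomes 'increasing', then run patience tails on the negated sequence:
-6 → extends → [-6]
-12 → replaces -6 → [-12]
-30 → replaces -12 → [-30]
-9 → extends → [-30, -9]
-21 → replaces -9 → [-30, -21]
-1 → extends → [-30, -21, -1]
-30 → already a tail → [-30, -21, -1]
-7 → replaces -1 → [-30, -21, -7]
-19 → replaces -7 → [-30, -21, -19]
-11 → extends → [-30, -21, -19, -11]
-13 → replaces -11 → [-30, -21, -19, -13]
-14 → replaces -13 → [-30, -21, -19, -14]
-11 → extends → [-30, -21, -19, -14, -11]
Five tails, so the longest strictly decreasing subsequence of the original has length 5.

5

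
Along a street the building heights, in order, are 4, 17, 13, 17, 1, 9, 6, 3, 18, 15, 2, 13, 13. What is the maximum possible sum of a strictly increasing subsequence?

Let S[i] be the best sum of a strictly increasing subsequence ending at i:
i:      1  2  3  4  5  6  7  8  9 10 11 12 13
a[i]:   4 17 13 17  1  9  6  3 18 15  2 13 13
S:      4 21 17 34  1 13 10  4 52 32  3 26 26
Maximum is 52 (e.g. 4 + 13 + 17 + 18).

52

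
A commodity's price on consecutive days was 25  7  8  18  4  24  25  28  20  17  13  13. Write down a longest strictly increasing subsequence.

Patience tails give the LIS length; then backtrack through the dp parents:
25 → extends → [25]
7 → replaces 25 → [7]
8 → extends → [7, 8]
18 → extends → [7, 8, 18]
4 → replaces 7 → [4, 8, 18]
24 → extends → [4, 8, 18, 24]
25 → extends → [4, 8, 18, 24, 25]
28 → extends → [4, 8, 18, 24, 25, 28]
20 → replaces 24 → [4, 8, 18, 20, 25, 28]
17 → replaces 18 → [4, 8, 17, 20, 25, 28]
13 → replaces 17 → [4, 8, 13, 20, 25, 28]
13 → already a tail → [4, 8, 13, 20, 25, 28]
Length 6; one witness is 7, 8, 18, 24, 25, 28.

7, 8, 18, 24, 25, 28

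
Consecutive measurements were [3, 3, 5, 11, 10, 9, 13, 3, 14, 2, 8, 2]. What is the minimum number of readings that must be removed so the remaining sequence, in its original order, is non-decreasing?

Fewest deletions = n − (longest non-decreasing subsequence).
Patience tails:
3 → extends → [3]
3 → extends → [3, 3]
5 → extends → [3, 3, 5]
11 → extends → [3, 3, 5, 11]
10 → replaces 11 → [3, 3, 5, 10]
9 → replaces 10 → [3, 3, 5, 9]
13 → extends → [3, 3, 5, 9, 13]
3 → replaces 5 → [3, 3, 3, 9, 13]
14 → extends → [3, 3, 3, 9, 13, 14]
2 → replaces 3 → [2, 3, 3, 9, 13, 14]
8 → replaces 9 → [2, 3, 3, 8, 13, 14]
2 → replaces 3 → [2, 2, 3, 8, 13, 14]
Longest non-decreasing subsequence has length 6, so deletions = 12 − 6 = 6.

6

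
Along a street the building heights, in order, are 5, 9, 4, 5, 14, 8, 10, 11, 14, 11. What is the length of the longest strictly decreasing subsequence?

2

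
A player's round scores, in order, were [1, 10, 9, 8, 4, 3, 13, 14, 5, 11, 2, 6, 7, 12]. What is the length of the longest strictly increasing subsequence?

6

Track the smallest tail for each achievable length (strict):
1 → extends → [1]
10 → extends → [1, 10]
9 → replaces 10 → [1, 9]
8 → replaces 9 → [1, 8]
4 → replaces 8 → [1, 4]
3 → replaces 4 → [1, 3]
13 → extends → [1, 3, 13]
14 → extends → [1, 3, 13, 14]
5 → replaces 13 → [1, 3, 5, 14]
11 → replaces 14 → [1, 3, 5, 11]
2 → replaces 3 → [1, 2, 5, 11]
6 → replaces 11 → [1, 2, 5, 6]
7 → extends → [1, 2, 5, 6, 7]
12 → extends → [1, 2, 5, 6, 7, 12]
Six tails, so the longest strictly increasing subsequence has length 6 (e.g. 1, 4, 5, 6, 7, 12).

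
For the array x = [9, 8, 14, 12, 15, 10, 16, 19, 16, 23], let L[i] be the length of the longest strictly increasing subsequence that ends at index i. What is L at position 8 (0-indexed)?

4

dp[i] = 1 + max{dp[j] : j<i, x[j]<x[i]} (or 1 if no such j):
i:      0  1  2  3  4  5  6  7  8  9
x[i]:   9  8 14 12 15 10 16 19 16 23
dp:     1  1  2  2  3  2  4  5  4  6
At index 8 the value is 4.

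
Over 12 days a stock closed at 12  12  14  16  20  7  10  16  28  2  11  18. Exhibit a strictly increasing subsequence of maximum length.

Patience tails give the LIS length; then backtrack through the dp parents:
12 → extends → [12]
12 → already a tail → [12]
14 → extends → [12, 14]
16 → extends → [12, 14, 16]
20 → extends → [12, 14, 16, 20]
7 → replaces 12 → [7, 14, 16, 20]
10 → replaces 14 → [7, 10, 16, 20]
16 → already a tail → [7, 10, 16, 20]
28 → extends → [7, 10, 16, 20, 28]
2 → replaces 7 → [2, 10, 16, 20, 28]
11 → replaces 16 → [2, 10, 11, 20, 28]
18 → replaces 20 → [2, 10, 11, 18, 28]
Length 5; one witness is 12, 14, 16, 20, 28.

12, 14, 16, 20, 28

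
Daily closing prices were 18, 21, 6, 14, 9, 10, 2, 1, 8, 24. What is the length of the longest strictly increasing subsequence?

4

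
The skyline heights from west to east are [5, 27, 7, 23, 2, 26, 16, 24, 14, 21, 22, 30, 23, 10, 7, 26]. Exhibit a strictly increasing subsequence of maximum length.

Patience tails give the LIS length; then backtrack through the dp parents:
5 → extends → [5]
27 → extends → [5, 27]
7 → replaces 27 → [5, 7]
23 → extends → [5, 7, 23]
2 → replaces 5 → [2, 7, 23]
26 → extends → [2, 7, 23, 26]
16 → replaces 23 → [2, 7, 16, 26]
24 → replaces 26 → [2, 7, 16, 24]
14 → replaces 16 → [2, 7, 14, 24]
21 → replaces 24 → [2, 7, 14, 21]
22 → extends → [2, 7, 14, 21, 22]
30 → extends → [2, 7, 14, 21, 22, 30]
23 → replaces 30 → [2, 7, 14, 21, 22, 23]
10 → replaces 14 → [2, 7, 10, 21, 22, 23]
7 → already a tail → [2, 7, 10, 21, 22, 23]
26 → extends → [2, 7, 10, 21, 22, 23, 26]
Length 7; one witness is 5, 7, 16, 21, 22, 23, 26.

5, 7, 16, 21, 22, 23, 26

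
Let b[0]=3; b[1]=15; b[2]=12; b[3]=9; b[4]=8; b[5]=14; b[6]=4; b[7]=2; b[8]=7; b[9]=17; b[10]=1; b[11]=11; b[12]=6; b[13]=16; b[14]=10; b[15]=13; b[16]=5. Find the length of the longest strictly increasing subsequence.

5

Let dp[i] be the length of the longest such subsequence ending at index i:
i:      0  1  2  3  4  5  6  7  8  9 10 11 12 13 14 15 16
b[i]:   3 15 12  9  8 14  4  2  7 17  1 11  6 16 10 13  5
dp:     1  2  2  2  2  3  2  1  3  4  1  4  3  5  4  5  3
Maximum dp value is 5.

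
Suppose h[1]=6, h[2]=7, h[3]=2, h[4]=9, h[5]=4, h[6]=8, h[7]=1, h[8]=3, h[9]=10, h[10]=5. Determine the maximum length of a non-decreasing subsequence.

Let dp[i] be the length of the longest such subsequence ending at index i:
i:      1  2  3  4  5  6  7  8  9 10
h[i]:   6  7  2  9  4  8  1  3 10  5
dp:     1  2  1  3  2  3  1  2  4  3
Maximum dp value is 4.

4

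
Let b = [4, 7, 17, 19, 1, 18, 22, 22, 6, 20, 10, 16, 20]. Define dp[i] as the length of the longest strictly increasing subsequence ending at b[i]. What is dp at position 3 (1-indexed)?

dp[i] = 1 + max{dp[j] : j<i, b[j]<b[i]} (or 1 if no such j):
i:      1  2  3  4  5  6  7  8  9 10 11 12 13
b[i]:   4  7 17 19  1 18 22 22  6 20 10 16 20
dp:     1  2  3  4  1  4  5  5  2  5  3  4  5
At index 3 the value is 3.

3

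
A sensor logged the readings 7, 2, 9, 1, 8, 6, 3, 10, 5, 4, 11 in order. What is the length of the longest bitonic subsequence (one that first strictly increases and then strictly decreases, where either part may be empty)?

6

inc[i] = longest strictly increasing subsequence ending at i; dec[i] = longest strictly decreasing subsequence starting at i:
i:      1  2  3  4  5  6  7  8  9 10 11
a[i]:   7  2  9  1  8  6  3 10  5  4 11
inc:    1  1  2  1  2  2  2  3  3  3  4
dec:    4  2  5  1  4  3  1  3  2  1  1
Best peak at i=3 (value 9): inc=2, dec=5, length 2+5−1 = 6.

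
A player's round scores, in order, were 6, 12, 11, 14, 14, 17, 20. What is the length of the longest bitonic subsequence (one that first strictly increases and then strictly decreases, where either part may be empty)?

5

inc[i] = longest strictly increasing subsequence ending at i; dec[i] = longest strictly decreasing subsequence starting at i:
i:      1  2  3  4  5  6  7
a[i]:   6 12 11 14 14 17 20
inc:    1  2  2  3  3  4  5
dec:    1  2  1  1  1  1  1
Best peak at i=7 (value 20): inc=5, dec=1, length 5+1−1 = 5.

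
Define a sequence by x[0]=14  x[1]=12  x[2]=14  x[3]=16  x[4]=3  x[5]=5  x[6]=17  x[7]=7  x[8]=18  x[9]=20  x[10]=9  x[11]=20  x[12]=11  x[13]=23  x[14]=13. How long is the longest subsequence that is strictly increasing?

Track the smallest tail for each achievable length (strict):
14 → extends → [14]
12 → replaces 14 → [12]
14 → extends → [12, 14]
16 → extends → [12, 14, 16]
3 → replaces 12 → [3, 14, 16]
5 → replaces 14 → [3, 5, 16]
17 → extends → [3, 5, 16, 17]
7 → replaces 16 → [3, 5, 7, 17]
18 → extends → [3, 5, 7, 17, 18]
20 → extends → [3, 5, 7, 17, 18, 20]
9 → replaces 17 → [3, 5, 7, 9, 18, 20]
20 → already a tail → [3, 5, 7, 9, 18, 20]
11 → replaces 18 → [3, 5, 7, 9, 11, 20]
23 → extends → [3, 5, 7, 9, 11, 20, 23]
13 → replaces 20 → [3, 5, 7, 9, 11, 13, 23]
Seven tails, so the longest strictly increasing subsequence has length 7 (e.g. 12, 14, 16, 17, 18, 20, 23).

7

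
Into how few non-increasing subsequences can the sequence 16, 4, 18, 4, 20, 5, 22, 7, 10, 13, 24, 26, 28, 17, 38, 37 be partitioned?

The minimum number of non-increasing subsequences covering a sequence equals the length of its longest strictly increasing subsequence.
LIS length is 9 (e.g. 4, 5, 7, 10, 13, 24, 26, 28, 38), so 9 piles are needed.

9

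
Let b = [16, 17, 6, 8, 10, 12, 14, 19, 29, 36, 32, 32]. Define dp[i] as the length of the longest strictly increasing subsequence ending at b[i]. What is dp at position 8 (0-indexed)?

7

dp[i] = 1 + max{dp[j] : j<i, b[j]<b[i]} (or 1 if no such j):
i:      0  1  2  3  4  5  6  7  8  9 10 11
b[i]:  16 17  6  8 10 12 14 19 29 36 32 32
dp:     1  2  1  2  3  4  5  6  7  8  8  8
At index 8 the value is 7.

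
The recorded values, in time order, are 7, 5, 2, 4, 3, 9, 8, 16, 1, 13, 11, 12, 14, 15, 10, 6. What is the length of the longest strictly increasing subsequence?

7

Track the smallest tail for each achievable length (strict):
7 → extends → [7]
5 → replaces 7 → [5]
2 → replaces 5 → [2]
4 → extends → [2, 4]
3 → replaces 4 → [2, 3]
9 → extends → [2, 3, 9]
8 → replaces 9 → [2, 3, 8]
16 → extends → [2, 3, 8, 16]
1 → replaces 2 → [1, 3, 8, 16]
13 → replaces 16 → [1, 3, 8, 13]
11 → replaces 13 → [1, 3, 8, 11]
12 → extends → [1, 3, 8, 11, 12]
14 → extends → [1, 3, 8, 11, 12, 14]
15 → extends → [1, 3, 8, 11, 12, 14, 15]
10 → replaces 11 → [1, 3, 8, 10, 12, 14, 15]
6 → replaces 8 → [1, 3, 6, 10, 12, 14, 15]
Seven tails, so the longest strictly increasing subsequence has length 7 (e.g. 2, 4, 9, 11, 12, 14, 15).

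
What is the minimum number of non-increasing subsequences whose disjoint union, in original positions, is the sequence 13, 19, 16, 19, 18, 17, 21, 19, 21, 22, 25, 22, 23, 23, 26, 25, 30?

9

The minimum number of non-increasing subsequences covering a sequence equals the length of its longest strictly increasing subsequence.
LIS length is 9 (e.g. 13, 16, 18, 19, 21, 22, 25, 26, 30), so 9 piles are needed.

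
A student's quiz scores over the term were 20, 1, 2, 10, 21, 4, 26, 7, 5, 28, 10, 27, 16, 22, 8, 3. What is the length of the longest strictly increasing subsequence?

Track the smallest tail for each achievable length (strict):
20 → extends → [20]
1 → replaces 20 → [1]
2 → extends → [1, 2]
10 → extends → [1, 2, 10]
21 → extends → [1, 2, 10, 21]
4 → replaces 10 → [1, 2, 4, 21]
26 → extends → [1, 2, 4, 21, 26]
7 → replaces 21 → [1, 2, 4, 7, 26]
5 → replaces 7 → [1, 2, 4, 5, 26]
28 → extends → [1, 2, 4, 5, 26, 28]
10 → replaces 26 → [1, 2, 4, 5, 10, 28]
27 → replaces 28 → [1, 2, 4, 5, 10, 27]
16 → replaces 27 → [1, 2, 4, 5, 10, 16]
22 → extends → [1, 2, 4, 5, 10, 16, 22]
8 → replaces 10 → [1, 2, 4, 5, 8, 16, 22]
3 → replaces 4 → [1, 2, 3, 5, 8, 16, 22]
Seven tails, so the longest strictly increasing subsequence has length 7 (e.g. 1, 2, 4, 7, 10, 16, 22).

7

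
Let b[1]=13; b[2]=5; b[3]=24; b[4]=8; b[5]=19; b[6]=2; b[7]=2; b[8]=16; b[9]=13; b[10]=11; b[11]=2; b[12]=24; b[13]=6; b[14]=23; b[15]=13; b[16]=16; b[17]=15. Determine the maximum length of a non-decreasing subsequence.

Track the smallest tail for each achievable length (allowing ties):
13 → extends → [13]
5 → replaces 13 → [5]
24 → extends → [5, 24]
8 → replaces 24 → [5, 8]
19 → extends → [5, 8, 19]
2 → replaces 5 → [2, 8, 19]
2 → replaces 8 → [2, 2, 19]
16 → replaces 19 → [2, 2, 16]
13 → replaces 16 → [2, 2, 13]
11 → replaces 13 → [2, 2, 11]
2 → replaces 11 → [2, 2, 2]
24 → extends → [2, 2, 2, 24]
6 → replaces 24 → [2, 2, 2, 6]
23 → extends → [2, 2, 2, 6, 23]
13 → replaces 23 → [2, 2, 2, 6, 13]
16 → extends → [2, 2, 2, 6, 13, 16]
15 → replaces 16 → [2, 2, 2, 6, 13, 15]
Six tails, so the longest non-decreasing subsequence has length 6 (e.g. 2, 2, 2, 6, 13, 16).

6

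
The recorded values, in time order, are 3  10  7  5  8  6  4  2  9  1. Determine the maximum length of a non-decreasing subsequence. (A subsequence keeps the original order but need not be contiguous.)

Track the smallest tail for each achievable length (allowing ties):
3 → extends → [3]
10 → extends → [3, 10]
7 → replaces 10 → [3, 7]
5 → replaces 7 → [3, 5]
8 → extends → [3, 5, 8]
6 → replaces 8 → [3, 5, 6]
4 → replaces 5 → [3, 4, 6]
2 → replaces 3 → [2, 4, 6]
9 → extends → [2, 4, 6, 9]
1 → replaces 2 → [1, 4, 6, 9]
Four tails, so the longest non-decreasing subsequence has length 4 (e.g. 3, 7, 8, 9).

4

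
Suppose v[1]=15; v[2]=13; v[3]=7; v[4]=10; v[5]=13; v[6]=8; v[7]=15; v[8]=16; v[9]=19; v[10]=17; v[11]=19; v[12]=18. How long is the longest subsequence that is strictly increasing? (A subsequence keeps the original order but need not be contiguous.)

Let dp[i] be the length of the longest such subsequence ending at index i:
i:      1  2  3  4  5  6  7  8  9 10 11 12
v[i]:  15 13  7 10 13  8 15 16 19 17 19 18
dp:     1  1  1  2  3  2  4  5  6  6  7  7
Maximum dp value is 7.

7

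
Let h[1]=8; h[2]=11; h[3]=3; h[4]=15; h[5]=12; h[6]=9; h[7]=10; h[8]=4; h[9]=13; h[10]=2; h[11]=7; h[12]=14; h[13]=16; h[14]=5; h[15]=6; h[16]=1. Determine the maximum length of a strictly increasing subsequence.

6

Let dp[i] be the length of the longest such subsequence ending at index i:
i:      1  2  3  4  5  6  7  8  9 10 11 12 13 14 15 16
h[i]:   8 11  3 15 12  9 10  4 13  2  7 14 16  5  6  1
dp:     1  2  1  3  3  2  3  2  4  1  3  5  6  3  4  1
Maximum dp value is 6.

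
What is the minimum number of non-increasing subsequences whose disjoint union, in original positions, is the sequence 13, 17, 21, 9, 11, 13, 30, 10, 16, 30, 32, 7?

The minimum number of non-increasing subsequences covering a sequence equals the length of its longest strictly increasing subsequence.
LIS length is 6 (e.g. 9, 11, 13, 16, 30, 32), so 6 piles are needed.

6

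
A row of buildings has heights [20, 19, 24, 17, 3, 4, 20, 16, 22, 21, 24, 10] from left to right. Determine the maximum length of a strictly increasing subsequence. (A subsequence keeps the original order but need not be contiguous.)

5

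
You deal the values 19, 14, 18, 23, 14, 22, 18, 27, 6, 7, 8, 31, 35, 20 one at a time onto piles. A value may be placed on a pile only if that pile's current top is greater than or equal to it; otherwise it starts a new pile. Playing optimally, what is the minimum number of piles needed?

The minimum number of non-increasing subsequences covering a sequence equals the length of its longest strictly increasing subsequence.
LIS length is 6 (e.g. 14, 18, 23, 27, 31, 35), so 6 piles are needed.

6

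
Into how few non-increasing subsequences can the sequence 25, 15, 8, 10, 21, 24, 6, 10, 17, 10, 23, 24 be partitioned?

5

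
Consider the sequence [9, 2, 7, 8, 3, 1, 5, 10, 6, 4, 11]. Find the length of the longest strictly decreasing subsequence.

4

Negate each value so 'decreasing' becomes 'increasing', then run patience tails on the negated sequence:
-9 → extends → [-9]
-2 → extends → [-9, -2]
-7 → replaces -2 → [-9, -7]
-8 → replaces -7 → [-9, -8]
-3 → extends → [-9, -8, -3]
-1 → extends → [-9, -8, -3, -1]
-5 → replaces -3 → [-9, -8, -5, -1]
-10 → replaces -9 → [-10, -8, -5, -1]
-6 → replaces -5 → [-10, -8, -6, -1]
-4 → replaces -1 → [-10, -8, -6, -4]
-11 → replaces -10 → [-11, -8, -6, -4]
Four tails, so the longest strictly decreasing subsequence of the original has length 4.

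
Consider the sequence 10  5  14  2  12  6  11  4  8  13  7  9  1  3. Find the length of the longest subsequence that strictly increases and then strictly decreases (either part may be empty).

7

inc[i] = longest strictly increasing subsequence ending at i; dec[i] = longest strictly decreasing subsequence starting at i:
i:      1  2  3  4  5  6  7  8  9 10 11 12 13 14
a[i]:  10  5 14  2 12  6 11  4  8 13  7  9  1  3
inc:    1  1  2  1  2  2  3  2  3  4  3  4  1  2
dec:    4  3  6  2  5  3  4  2  3  3  2  2  1  1
Best peak at i=3 (value 14): inc=2, dec=6, length 2+6−1 = 7.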